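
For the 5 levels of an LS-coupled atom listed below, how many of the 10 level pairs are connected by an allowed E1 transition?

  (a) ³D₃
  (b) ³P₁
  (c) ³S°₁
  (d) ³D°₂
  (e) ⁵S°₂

3

(a)–(b): forbidden (parity, ΔJ).
(a)–(c): forbidden (ΔL, ΔJ).
(a)–(d): allowed.
(a)–(e): forbidden (ΔS, ΔL).
(b)–(c): allowed.
(b)–(d): allowed.
(b)–(e): forbidden (ΔS).
(c)–(d): forbidden (parity, ΔL).
(c)–(e): forbidden (parity, ΔS, ΔL).
(d)–(e): forbidden (parity, ΔS, ΔL).
Allowed pairs: 3 of 10.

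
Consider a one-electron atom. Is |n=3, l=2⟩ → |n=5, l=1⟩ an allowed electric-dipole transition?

Δl = 1 − 2 = -1; the E1 rule Δl = ±1 is satisfied.
All E1 selection rules are satisfied.

allowed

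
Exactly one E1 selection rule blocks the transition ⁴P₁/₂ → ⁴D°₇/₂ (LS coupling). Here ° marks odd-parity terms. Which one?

the ΔJ = 0, ±1 rule

Initial level: S=3/2, L=1, J=1/2, parity even. Final level: S=3/2, L=2, J=7/2, parity odd.
ΔS = 0: S: 3/2 → 3/2 — ✓.
Parity must change: even → odd — ✓.
ΔL = 0, ±1 (not L=0↔0): L: 1 → 2, ΔL = +1 — ✓.
ΔJ = 0, ±1 (not J=0↔0): J: 1/2 → 7/2, ΔJ = +3 — ✗.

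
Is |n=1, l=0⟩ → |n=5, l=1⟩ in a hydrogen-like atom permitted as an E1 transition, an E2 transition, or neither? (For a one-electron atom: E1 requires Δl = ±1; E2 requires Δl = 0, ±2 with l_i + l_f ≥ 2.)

E1

Δl = 1 − 0 = +1; l_i + l_f = 1.
E1 (Δl = ±1): satisfied.
E2 (Δl = 0,±2, l_i+l_f ≥ 2): not satisfied.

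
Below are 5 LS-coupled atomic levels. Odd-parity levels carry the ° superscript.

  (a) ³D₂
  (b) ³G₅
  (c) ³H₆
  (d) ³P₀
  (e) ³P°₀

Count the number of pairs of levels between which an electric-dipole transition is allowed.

(a)–(b): forbidden (parity, ΔL, ΔJ).
(a)–(c): forbidden (parity, ΔL, ΔJ).
(a)–(d): forbidden (parity, ΔJ).
(a)–(e): forbidden (ΔJ).
(b)–(c): forbidden (parity).
(b)–(d): forbidden (parity, ΔL, ΔJ).
(b)–(e): forbidden (ΔL, ΔJ).
(c)–(d): forbidden (parity, ΔL, ΔJ).
(c)–(e): forbidden (ΔL, ΔJ).
(d)–(e): forbidden (ΔJ).
Allowed pairs: 0 of 10.

0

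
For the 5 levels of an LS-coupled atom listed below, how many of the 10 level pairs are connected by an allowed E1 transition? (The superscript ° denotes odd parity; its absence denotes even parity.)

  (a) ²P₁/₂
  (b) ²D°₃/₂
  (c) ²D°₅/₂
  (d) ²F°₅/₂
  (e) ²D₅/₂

(a)–(b): allowed.
(a)–(c): forbidden (ΔJ).
(a)–(d): forbidden (ΔL, ΔJ).
(a)–(e): forbidden (parity, ΔJ).
(b)–(c): forbidden (parity).
(b)–(d): forbidden (parity).
(b)–(e): allowed.
(c)–(d): forbidden (parity).
(c)–(e): allowed.
(d)–(e): allowed.
Allowed pairs: 4 of 10.

4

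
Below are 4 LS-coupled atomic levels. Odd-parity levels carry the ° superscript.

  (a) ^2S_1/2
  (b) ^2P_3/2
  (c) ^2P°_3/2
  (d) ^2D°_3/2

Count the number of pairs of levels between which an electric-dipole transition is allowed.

3

(a)–(b): forbidden (parity).
(a)–(c): allowed.
(a)–(d): forbidden (ΔL).
(b)–(c): allowed.
(b)–(d): allowed.
(c)–(d): forbidden (parity).
Allowed pairs: 3 of 6.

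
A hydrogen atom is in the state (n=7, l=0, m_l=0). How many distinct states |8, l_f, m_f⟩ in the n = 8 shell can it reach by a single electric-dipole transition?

3

E1 requires Δl = ±1, so l_f ∈ {-1, 1}; with 0 ≤ l_f ≤ n_f−1 = 7, the allowed l_f values are {1}.
For l_f = 1: m_f ∈ {m_i−1, m_i, m_i+1} ∩ [−1, 1] = {-1, 0, 1} → 3 states.
Total: 3.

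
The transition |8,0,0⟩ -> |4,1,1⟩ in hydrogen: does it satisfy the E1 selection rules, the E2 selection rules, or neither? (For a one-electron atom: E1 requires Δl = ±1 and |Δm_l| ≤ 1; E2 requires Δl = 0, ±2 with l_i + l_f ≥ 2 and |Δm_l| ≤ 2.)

E1

Δl = 1 − 0 = +1; l_i + l_f = 1.
Δm_l = +1.
E1 (Δl = ±1, |Δm_l| ≤ 1): satisfied.
E2 (Δl = 0,±2, l_i+l_f ≥ 2, |Δm_l| ≤ 2): not satisfied.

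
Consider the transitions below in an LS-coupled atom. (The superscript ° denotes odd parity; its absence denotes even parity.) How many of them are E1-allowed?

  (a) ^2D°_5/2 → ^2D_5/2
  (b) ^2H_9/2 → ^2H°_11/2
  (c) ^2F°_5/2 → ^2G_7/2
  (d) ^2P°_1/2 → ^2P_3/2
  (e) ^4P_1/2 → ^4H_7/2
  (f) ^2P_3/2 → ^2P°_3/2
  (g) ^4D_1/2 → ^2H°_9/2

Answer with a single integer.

(a) allowed
(b) allowed
(c) allowed
(d) allowed
(e) forbidden (parity, ΔL, ΔJ fail)
(f) allowed
(g) forbidden (ΔS, ΔL, ΔJ fail)
Total allowed: 5 of 7.

5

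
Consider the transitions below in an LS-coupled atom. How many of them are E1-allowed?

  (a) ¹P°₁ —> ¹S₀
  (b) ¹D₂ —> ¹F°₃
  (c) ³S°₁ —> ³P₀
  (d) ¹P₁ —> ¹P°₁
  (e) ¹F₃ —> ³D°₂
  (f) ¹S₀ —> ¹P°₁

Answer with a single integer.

5

(a) allowed
(b) allowed
(c) allowed
(d) allowed
(e) forbidden (ΔS fails)
(f) allowed
Total allowed: 5 of 6.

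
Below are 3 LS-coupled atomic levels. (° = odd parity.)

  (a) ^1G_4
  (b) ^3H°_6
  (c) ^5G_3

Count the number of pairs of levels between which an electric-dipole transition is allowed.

0

(a)–(b): forbidden (ΔS, ΔJ).
(a)–(c): forbidden (parity, ΔS).
(b)–(c): forbidden (ΔS, ΔJ).
Allowed pairs: 0 of 3.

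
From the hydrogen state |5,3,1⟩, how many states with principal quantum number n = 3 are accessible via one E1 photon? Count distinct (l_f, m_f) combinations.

E1 requires Δl = ±1, so l_f ∈ {2, 4}; with 0 ≤ l_f ≤ n_f−1 = 2, the allowed l_f values are {2}.
For l_f = 2: m_f ∈ {m_i−1, m_i, m_i+1} ∩ [−2, 2] = {0, 1, 2} → 3 states.
Total: 3.

3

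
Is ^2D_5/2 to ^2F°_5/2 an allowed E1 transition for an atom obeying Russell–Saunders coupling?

allowed

Initial level: S=1/2, L=2, J=5/2, parity even. Final level: S=1/2, L=3, J=5/2, parity odd.
Parity must change: even → odd — ok.
ΔS = 0: S: 1/2 → 1/2 — ok.
ΔL = 0, ±1 (not L=0↔0): L: 2 → 3, ΔL = +1 — ok.
ΔJ = 0, ±1 (not J=0↔0): J: 5/2 → 5/2, ΔJ = +0 — ok.
All four E1 rules are satisfied.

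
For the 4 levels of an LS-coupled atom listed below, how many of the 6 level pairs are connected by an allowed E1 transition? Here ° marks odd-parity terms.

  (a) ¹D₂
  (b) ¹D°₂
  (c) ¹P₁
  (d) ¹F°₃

3

(a)–(b): allowed.
(a)–(c): forbidden (parity).
(a)–(d): allowed.
(b)–(c): allowed.
(b)–(d): forbidden (parity).
(c)–(d): forbidden (ΔL, ΔJ).
Allowed pairs: 3 of 6.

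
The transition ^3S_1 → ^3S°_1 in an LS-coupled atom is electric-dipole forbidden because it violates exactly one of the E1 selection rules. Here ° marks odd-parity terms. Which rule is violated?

Reading off the term symbols: S 1→1, L 0→0, J 1→1, parity even→odd.
ΔL = 0, ±1 (not L=0↔0): L: 0 → 0, ΔL = +0 — fails.
Parity must change: even → odd — ok.
ΔJ = 0, ±1 (not J=0↔0): J: 1 → 1, ΔJ = +0 — ok.
ΔS = 0: S: 1 → 1 — ok.

the L=0 ↔ L=0 exclusion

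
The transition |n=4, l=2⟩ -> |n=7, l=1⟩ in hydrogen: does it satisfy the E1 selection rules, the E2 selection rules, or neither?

Δl = 1 − 2 = -1; l_i + l_f = 3.
E1 (Δl = ±1): satisfied.
E2 (Δl = 0,±2, l_i+l_f ≥ 2): not satisfied.

E1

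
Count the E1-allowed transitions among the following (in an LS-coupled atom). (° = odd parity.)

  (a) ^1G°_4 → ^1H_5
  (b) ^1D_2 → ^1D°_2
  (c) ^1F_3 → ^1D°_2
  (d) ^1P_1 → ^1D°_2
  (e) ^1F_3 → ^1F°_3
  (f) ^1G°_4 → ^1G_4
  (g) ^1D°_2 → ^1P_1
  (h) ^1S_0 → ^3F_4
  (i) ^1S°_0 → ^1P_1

8

(a) allowed
(b) allowed
(c) allowed
(d) allowed
(e) allowed
(f) allowed
(g) allowed
(h) forbidden (parity, ΔS, ΔL, ΔJ fail)
(i) allowed
Total allowed: 8 of 9.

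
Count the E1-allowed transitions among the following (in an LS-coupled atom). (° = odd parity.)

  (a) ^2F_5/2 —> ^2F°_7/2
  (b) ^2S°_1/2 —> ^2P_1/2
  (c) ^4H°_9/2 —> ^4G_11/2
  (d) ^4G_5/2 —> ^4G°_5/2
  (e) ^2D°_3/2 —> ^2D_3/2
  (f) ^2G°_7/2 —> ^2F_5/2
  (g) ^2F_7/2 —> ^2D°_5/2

(a) allowed
(b) allowed
(c) allowed
(d) allowed
(e) allowed
(f) allowed
(g) allowed
Total allowed: 7 of 7.

7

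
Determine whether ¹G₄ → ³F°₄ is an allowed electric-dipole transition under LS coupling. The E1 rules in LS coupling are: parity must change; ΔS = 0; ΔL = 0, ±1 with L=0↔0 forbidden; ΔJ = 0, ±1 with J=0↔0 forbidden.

forbidden

Parity must change: even → odd — passes.
ΔS = 0: S: 0 → 1 — fails.
ΔL = 0, ±1 (not L=0↔0): L: 4 → 3, ΔL = -1 — passes.
ΔJ = 0, ±1 (not J=0↔0): J: 4 → 4, ΔJ = +0 — passes.
Rule(s) violated: ΔS.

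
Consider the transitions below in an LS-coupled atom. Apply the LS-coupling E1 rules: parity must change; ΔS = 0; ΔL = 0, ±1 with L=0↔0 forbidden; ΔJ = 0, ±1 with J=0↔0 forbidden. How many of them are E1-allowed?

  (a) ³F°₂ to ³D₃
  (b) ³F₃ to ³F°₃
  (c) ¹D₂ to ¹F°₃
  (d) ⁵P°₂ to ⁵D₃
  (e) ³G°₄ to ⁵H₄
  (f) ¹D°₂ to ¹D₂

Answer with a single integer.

5

(a) allowed
(b) allowed
(c) allowed
(d) allowed
(e) forbidden (ΔS fails)
(f) allowed
Total allowed: 5 of 6.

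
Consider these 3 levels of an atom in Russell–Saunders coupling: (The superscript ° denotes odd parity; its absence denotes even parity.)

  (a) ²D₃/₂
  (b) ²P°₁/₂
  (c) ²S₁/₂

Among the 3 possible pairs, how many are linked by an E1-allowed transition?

(a)–(b): allowed.
(a)–(c): forbidden (parity, ΔL).
(b)–(c): allowed.
Allowed pairs: 2 of 3.

2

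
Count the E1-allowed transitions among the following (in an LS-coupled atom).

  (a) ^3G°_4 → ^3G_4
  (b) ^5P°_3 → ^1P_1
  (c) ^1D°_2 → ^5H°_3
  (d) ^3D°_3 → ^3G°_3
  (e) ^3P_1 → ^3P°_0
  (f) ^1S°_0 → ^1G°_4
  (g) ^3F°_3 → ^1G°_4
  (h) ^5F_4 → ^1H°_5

(a) allowed
(b) forbidden (ΔS, ΔJ fail)
(c) forbidden (parity, ΔS, ΔL fail)
(d) forbidden (parity, ΔL fail)
(e) allowed
(f) forbidden (parity, ΔL, ΔJ fail)
(g) forbidden (parity, ΔS fail)
(h) forbidden (ΔS, ΔL fail)
Total allowed: 2 of 8.

2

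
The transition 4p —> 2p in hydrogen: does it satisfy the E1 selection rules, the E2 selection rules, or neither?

Δl = 1 − 1 = +0; l_i + l_f = 2.
E1 (Δl = ±1): not satisfied.
E2 (Δl = 0,±2, l_i+l_f ≥ 2): satisfied.

E2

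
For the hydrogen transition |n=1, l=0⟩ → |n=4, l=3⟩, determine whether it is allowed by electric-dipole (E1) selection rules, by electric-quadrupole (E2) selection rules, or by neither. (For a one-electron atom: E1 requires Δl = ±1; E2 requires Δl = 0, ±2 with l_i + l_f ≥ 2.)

Δl = 3 − 0 = +3; l_i + l_f = 3.
E1 (Δl = ±1): not satisfied.
E2 (Δl = 0,±2, l_i+l_f ≥ 2): not satisfied.

neither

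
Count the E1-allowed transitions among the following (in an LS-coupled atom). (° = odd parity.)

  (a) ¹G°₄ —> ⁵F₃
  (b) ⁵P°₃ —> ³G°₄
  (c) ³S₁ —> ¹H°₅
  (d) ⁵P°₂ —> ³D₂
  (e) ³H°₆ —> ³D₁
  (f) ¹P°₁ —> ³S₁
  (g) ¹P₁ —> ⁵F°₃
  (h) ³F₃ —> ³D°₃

1

(a) forbidden (ΔS fails)
(b) forbidden (parity, ΔS, ΔL fail)
(c) forbidden (ΔS, ΔL, ΔJ fail)
(d) forbidden (ΔS fails)
(e) forbidden (ΔL, ΔJ fail)
(f) forbidden (ΔS fails)
(g) forbidden (ΔS, ΔL, ΔJ fail)
(h) allowed
Total allowed: 1 of 8.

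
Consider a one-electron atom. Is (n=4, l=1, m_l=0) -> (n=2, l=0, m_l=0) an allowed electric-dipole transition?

allowed

Initial l = 1, final l = 0, so Δl = -1. E1 requires Δl = ±1: ✓.
m_l: 0 → 0 (Δm_l = +0). |Δm_l| ≤ 1 ✓.
All E1 selection rules are satisfied.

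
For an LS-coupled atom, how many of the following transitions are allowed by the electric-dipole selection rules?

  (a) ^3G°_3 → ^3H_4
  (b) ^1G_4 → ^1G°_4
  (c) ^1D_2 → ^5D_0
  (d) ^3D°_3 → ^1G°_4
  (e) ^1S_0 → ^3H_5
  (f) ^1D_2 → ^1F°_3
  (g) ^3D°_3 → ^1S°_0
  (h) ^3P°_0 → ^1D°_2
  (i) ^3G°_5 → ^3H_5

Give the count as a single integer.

4

(a) allowed
(b) allowed
(c) forbidden (parity, ΔS, ΔJ fail)
(d) forbidden (parity, ΔS, ΔL fail)
(e) forbidden (parity, ΔS, ΔL, ΔJ fail)
(f) allowed
(g) forbidden (parity, ΔS, ΔL, ΔJ fail)
(h) forbidden (parity, ΔS, ΔJ fail)
(i) allowed
Total allowed: 4 of 9.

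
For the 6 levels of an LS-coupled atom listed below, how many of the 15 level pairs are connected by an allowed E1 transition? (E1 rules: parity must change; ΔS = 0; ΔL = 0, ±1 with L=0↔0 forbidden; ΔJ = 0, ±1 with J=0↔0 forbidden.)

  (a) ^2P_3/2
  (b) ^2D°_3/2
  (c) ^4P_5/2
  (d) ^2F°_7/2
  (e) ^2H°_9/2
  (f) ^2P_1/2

(a)–(b): allowed.
(a)–(c): forbidden (parity, ΔS).
(a)–(d): forbidden (ΔL, ΔJ).
(a)–(e): forbidden (ΔL, ΔJ).
(a)–(f): forbidden (parity).
(b)–(c): forbidden (ΔS).
(b)–(d): forbidden (parity, ΔJ).
(b)–(e): forbidden (parity, ΔL, ΔJ).
(b)–(f): allowed.
(c)–(d): forbidden (ΔS, ΔL).
(c)–(e): forbidden (ΔS, ΔL, ΔJ).
(c)–(f): forbidden (parity, ΔS, ΔJ).
(d)–(e): forbidden (parity, ΔL).
(d)–(f): forbidden (ΔL, ΔJ).
(e)–(f): forbidden (ΔL, ΔJ).
Allowed pairs: 2 of 15.

2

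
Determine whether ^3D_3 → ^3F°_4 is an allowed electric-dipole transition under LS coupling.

allowed

Parity must change: even → odd — ✓.
ΔS = 0: S: 1 → 1 — ✓.
ΔL = 0, ±1 (not L=0↔0): L: 2 → 3, ΔL = +1 — ✓.
ΔJ = 0, ±1 (not J=0↔0): J: 3 → 4, ΔJ = +1 — ✓.
All four E1 rules are satisfied.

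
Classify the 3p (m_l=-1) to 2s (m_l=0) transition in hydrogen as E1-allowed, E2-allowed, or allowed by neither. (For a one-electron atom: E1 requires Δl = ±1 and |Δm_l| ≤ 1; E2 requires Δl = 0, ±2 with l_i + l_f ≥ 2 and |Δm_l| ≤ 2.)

E1

Δl = 0 − 1 = -1; l_i + l_f = 1.
Δm_l = +1.
E1 (Δl = ±1, |Δm_l| ≤ 1): satisfied.
E2 (Δl = 0,±2, l_i+l_f ≥ 2, |Δm_l| ≤ 2): not satisfied.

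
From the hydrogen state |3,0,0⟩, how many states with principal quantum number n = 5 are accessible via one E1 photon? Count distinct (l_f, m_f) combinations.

E1 requires Δl = ±1, so l_f ∈ {-1, 1}; with 0 ≤ l_f ≤ n_f−1 = 4, the allowed l_f values are {1}.
For l_f = 1: m_f ∈ {m_i−1, m_i, m_i+1} ∩ [−1, 1] = {-1, 0, 1} → 3 states.
Total: 3.

3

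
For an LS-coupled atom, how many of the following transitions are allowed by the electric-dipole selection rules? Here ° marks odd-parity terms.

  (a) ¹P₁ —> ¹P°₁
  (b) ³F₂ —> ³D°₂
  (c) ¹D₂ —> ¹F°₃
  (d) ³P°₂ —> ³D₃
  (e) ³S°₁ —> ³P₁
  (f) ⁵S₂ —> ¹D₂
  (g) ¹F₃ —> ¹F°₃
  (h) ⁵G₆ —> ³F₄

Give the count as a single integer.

(a) allowed
(b) allowed
(c) allowed
(d) allowed
(e) allowed
(f) forbidden (parity, ΔS, ΔL fail)
(g) allowed
(h) forbidden (parity, ΔS, ΔJ fail)
Total allowed: 6 of 8.

6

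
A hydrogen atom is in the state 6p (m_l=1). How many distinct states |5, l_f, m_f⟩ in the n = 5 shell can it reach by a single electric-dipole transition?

4

E1 requires Δl = ±1, so l_f ∈ {0, 2}; with 0 ≤ l_f ≤ n_f−1 = 4, the allowed l_f values are {0, 2}.
For l_f = 0: m_f ∈ {m_i−1, m_i, m_i+1} ∩ [−0, 0] = {0} → 1 state.
For l_f = 2: m_f ∈ {m_i−1, m_i, m_i+1} ∩ [−2, 2] = {0, 1, 2} → 3 states.
Total: 4.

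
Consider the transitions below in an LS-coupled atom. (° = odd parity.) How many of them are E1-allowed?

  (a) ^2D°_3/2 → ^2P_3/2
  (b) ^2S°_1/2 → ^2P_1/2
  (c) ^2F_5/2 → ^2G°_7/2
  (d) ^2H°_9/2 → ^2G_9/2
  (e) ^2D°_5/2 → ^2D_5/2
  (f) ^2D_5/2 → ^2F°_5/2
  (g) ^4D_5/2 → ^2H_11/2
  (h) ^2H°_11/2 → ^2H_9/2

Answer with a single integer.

7

(a) allowed
(b) allowed
(c) allowed
(d) allowed
(e) allowed
(f) allowed
(g) forbidden (parity, ΔS, ΔL, ΔJ fail)
(h) allowed
Total allowed: 7 of 8.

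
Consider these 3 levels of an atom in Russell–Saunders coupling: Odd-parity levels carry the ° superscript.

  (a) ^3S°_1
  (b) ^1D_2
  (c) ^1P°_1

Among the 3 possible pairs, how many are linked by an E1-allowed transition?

1

(a)–(b): forbidden (ΔS, ΔL).
(a)–(c): forbidden (parity, ΔS).
(b)–(c): allowed.
Allowed pairs: 1 of 3.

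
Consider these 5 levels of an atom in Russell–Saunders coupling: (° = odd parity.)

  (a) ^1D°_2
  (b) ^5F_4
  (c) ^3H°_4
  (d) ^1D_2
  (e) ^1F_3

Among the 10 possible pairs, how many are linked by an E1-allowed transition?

(a)–(b): forbidden (ΔS, ΔJ).
(a)–(c): forbidden (parity, ΔS, ΔL, ΔJ).
(a)–(d): allowed.
(a)–(e): allowed.
(b)–(c): forbidden (ΔS, ΔL).
(b)–(d): forbidden (parity, ΔS, ΔJ).
(b)–(e): forbidden (parity, ΔS).
(c)–(d): forbidden (ΔS, ΔL, ΔJ).
(c)–(e): forbidden (ΔS, ΔL).
(d)–(e): forbidden (parity).
Allowed pairs: 2 of 10.

2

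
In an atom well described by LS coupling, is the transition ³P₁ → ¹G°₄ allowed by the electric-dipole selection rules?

forbidden

Parity must change: even → odd — satisfied.
ΔS = 0: S: 1 → 0 — violated.
ΔL = 0, ±1 (not L=0↔0): L: 1 → 4, ΔL = +3 — violated.
ΔJ = 0, ±1 (not J=0↔0): J: 1 → 4, ΔJ = +3 — violated.
Rule(s) violated: ΔS, ΔL, ΔJ.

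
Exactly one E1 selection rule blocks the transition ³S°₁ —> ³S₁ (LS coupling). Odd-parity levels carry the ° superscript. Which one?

the L=0 ↔ L=0 exclusion

Parity must change: odd → even — ok.
ΔS = 0: S: 1 → 1 — ok.
ΔL = 0, ±1 (not L=0↔0): L: 0 → 0, ΔL = +0 — fails.
ΔJ = 0, ±1 (not J=0↔0): J: 1 → 1, ΔJ = +0 — ok.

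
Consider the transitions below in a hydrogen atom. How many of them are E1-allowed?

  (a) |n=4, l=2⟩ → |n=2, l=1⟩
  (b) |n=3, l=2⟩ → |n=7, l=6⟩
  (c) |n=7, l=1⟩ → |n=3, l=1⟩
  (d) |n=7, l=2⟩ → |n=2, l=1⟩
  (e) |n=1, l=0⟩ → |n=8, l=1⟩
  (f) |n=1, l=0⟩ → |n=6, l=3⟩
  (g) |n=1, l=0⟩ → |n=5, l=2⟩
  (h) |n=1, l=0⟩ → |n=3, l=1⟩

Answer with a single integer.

4

(a) allowed
(b) forbidden — Δl = +4 (E1 requires Δl = ±1)
(c) forbidden — Δl = +0 (E1 requires Δl = ±1)
(d) allowed
(e) allowed
(f) forbidden — Δl = +3 (E1 requires Δl = ±1)
(g) forbidden — Δl = +2 (E1 requires Δl = ±1)
(h) allowed
Total allowed: 4 of 8.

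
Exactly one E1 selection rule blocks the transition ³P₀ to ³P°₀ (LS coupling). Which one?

Reading off the term symbols: S 1→1, L 1→1, J 0→0, parity even→odd.
Parity must change: even → odd — satisfied.
ΔS = 0: S: 1 → 1 — satisfied.
ΔL = 0, ±1 (not L=0↔0): L: 1 → 1, ΔL = +0 — satisfied.
ΔJ = 0, ±1 (not J=0↔0): J: 0 → 0, ΔJ = +0 — violated.

the J=0 ↔ J=0 exclusion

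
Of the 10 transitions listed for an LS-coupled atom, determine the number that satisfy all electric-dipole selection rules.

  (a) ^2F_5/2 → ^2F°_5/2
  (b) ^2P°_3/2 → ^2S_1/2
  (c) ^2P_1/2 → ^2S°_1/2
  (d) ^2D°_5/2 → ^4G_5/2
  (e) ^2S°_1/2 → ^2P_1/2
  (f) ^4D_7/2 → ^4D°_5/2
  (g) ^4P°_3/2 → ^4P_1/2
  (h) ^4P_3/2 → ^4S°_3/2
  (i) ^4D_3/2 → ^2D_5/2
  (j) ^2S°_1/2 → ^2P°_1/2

(a) allowed
(b) allowed
(c) allowed
(d) forbidden (ΔS, ΔL fail)
(e) allowed
(f) allowed
(g) allowed
(h) allowed
(i) forbidden (parity, ΔS fail)
(j) forbidden (parity fails)
Total allowed: 7 of 10.

7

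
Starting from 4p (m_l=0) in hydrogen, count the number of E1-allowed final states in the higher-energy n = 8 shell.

4

E1 requires Δl = ±1, so l_f ∈ {0, 2}; with 0 ≤ l_f ≤ n_f−1 = 7, the allowed l_f values are {0, 2}.
For l_f = 0: m_f ∈ {m_i−1, m_i, m_i+1} ∩ [−0, 0] = {0} → 1 state.
For l_f = 2: m_f ∈ {m_i−1, m_i, m_i+1} ∩ [−2, 2] = {-1, 0, 1} → 3 states.
Total: 4.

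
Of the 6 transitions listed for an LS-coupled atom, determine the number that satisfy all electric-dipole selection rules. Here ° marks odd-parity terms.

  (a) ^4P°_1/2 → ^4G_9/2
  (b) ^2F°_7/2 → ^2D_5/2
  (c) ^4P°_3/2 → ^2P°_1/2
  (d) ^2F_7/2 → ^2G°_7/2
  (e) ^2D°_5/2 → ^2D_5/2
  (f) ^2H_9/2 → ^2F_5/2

3

(a) forbidden (ΔL, ΔJ fail)
(b) allowed
(c) forbidden (parity, ΔS fail)
(d) allowed
(e) allowed
(f) forbidden (parity, ΔL, ΔJ fail)
Total allowed: 3 of 6.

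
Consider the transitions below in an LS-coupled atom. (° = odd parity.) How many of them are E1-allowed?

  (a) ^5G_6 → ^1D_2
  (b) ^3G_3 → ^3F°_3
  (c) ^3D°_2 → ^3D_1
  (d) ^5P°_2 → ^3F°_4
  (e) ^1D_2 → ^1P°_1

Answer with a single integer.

3

(a) forbidden (parity, ΔS, ΔL, ΔJ fail)
(b) allowed
(c) allowed
(d) forbidden (parity, ΔS, ΔL, ΔJ fail)
(e) allowed
Total allowed: 3 of 5.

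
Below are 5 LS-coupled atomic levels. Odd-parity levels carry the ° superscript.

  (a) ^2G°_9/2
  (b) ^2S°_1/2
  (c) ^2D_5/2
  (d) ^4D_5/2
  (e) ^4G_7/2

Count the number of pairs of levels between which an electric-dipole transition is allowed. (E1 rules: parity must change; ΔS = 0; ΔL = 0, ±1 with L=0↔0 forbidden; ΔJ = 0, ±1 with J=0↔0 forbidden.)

(a)–(b): forbidden (parity, ΔL, ΔJ).
(a)–(c): forbidden (ΔL, ΔJ).
(a)–(d): forbidden (ΔS, ΔL, ΔJ).
(a)–(e): forbidden (ΔS).
(b)–(c): forbidden (ΔL, ΔJ).
(b)–(d): forbidden (ΔS, ΔL, ΔJ).
(b)–(e): forbidden (ΔS, ΔL, ΔJ).
(c)–(d): forbidden (parity, ΔS).
(c)–(e): forbidden (parity, ΔS, ΔL).
(d)–(e): forbidden (parity, ΔL).
Allowed pairs: 0 of 10.

0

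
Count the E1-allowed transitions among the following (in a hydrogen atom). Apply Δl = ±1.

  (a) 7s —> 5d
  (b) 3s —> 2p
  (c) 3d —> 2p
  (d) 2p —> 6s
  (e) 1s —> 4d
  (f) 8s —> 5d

(a) forbidden — Δl = +2 (E1 requires Δl = ±1)
(b) allowed
(c) allowed
(d) allowed
(e) forbidden — Δl = +2 (E1 requires Δl = ±1)
(f) forbidden — Δl = +2 (E1 requires Δl = ±1)
Total allowed: 3 of 6.

3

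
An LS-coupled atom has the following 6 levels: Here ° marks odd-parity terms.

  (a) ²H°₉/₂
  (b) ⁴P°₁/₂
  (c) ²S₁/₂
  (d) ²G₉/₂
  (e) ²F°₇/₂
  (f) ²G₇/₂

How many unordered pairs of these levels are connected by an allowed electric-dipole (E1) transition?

4

(a)–(b): forbidden (parity, ΔS, ΔL, ΔJ).
(a)–(c): forbidden (ΔL, ΔJ).
(a)–(d): allowed.
(a)–(e): forbidden (parity, ΔL).
(a)–(f): allowed.
(b)–(c): forbidden (ΔS).
(b)–(d): forbidden (ΔS, ΔL, ΔJ).
(b)–(e): forbidden (parity, ΔS, ΔL, ΔJ).
(b)–(f): forbidden (ΔS, ΔL, ΔJ).
(c)–(d): forbidden (parity, ΔL, ΔJ).
(c)–(e): forbidden (ΔL, ΔJ).
(c)–(f): forbidden (parity, ΔL, ΔJ).
(d)–(e): allowed.
(d)–(f): forbidden (parity).
(e)–(f): allowed.
Allowed pairs: 4 of 15.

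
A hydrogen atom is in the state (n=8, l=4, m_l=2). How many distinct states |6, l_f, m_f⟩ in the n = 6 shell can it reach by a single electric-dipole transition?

6

E1 requires Δl = ±1, so l_f ∈ {3, 5}; with 0 ≤ l_f ≤ n_f−1 = 5, the allowed l_f values are {3, 5}.
For l_f = 3: m_f ∈ {m_i−1, m_i, m_i+1} ∩ [−3, 3] = {1, 2, 3} → 3 states.
For l_f = 5: m_f ∈ {m_i−1, m_i, m_i+1} ∩ [−5, 5] = {1, 2, 3} → 3 states.
Total: 6.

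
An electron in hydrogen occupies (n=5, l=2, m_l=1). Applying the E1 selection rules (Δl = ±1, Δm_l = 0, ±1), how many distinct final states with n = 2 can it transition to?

E1 requires Δl = ±1, so l_f ∈ {1, 3}; with 0 ≤ l_f ≤ n_f−1 = 1, the allowed l_f values are {1}.
For l_f = 1: m_f ∈ {m_i−1, m_i, m_i+1} ∩ [−1, 1] = {0, 1} → 2 states.
Total: 2.

2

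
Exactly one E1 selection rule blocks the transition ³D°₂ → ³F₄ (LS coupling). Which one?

Parity must change: odd → even — satisfied.
ΔS = 0: S: 1 → 1 — satisfied.
ΔL = 0, ±1 (not L=0↔0): L: 2 → 3, ΔL = +1 — satisfied.
ΔJ = 0, ±1 (not J=0↔0): J: 2 → 4, ΔJ = +2 — violated.

the ΔJ = 0, ±1 rule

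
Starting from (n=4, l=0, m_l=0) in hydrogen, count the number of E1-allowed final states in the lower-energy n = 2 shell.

3

E1 requires Δl = ±1, so l_f ∈ {-1, 1}; with 0 ≤ l_f ≤ n_f−1 = 1, the allowed l_f values are {1}.
For l_f = 1: m_f ∈ {m_i−1, m_i, m_i+1} ∩ [−1, 1] = {-1, 0, 1} → 3 states.
Total: 3.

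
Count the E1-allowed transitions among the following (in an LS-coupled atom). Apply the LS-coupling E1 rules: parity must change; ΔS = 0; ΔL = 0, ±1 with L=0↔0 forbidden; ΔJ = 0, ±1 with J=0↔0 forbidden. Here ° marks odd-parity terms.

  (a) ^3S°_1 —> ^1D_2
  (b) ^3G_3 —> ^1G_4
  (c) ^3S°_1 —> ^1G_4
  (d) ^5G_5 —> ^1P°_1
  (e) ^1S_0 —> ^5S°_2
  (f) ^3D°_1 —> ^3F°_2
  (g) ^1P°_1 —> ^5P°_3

(a) forbidden (ΔS, ΔL fail)
(b) forbidden (parity, ΔS fail)
(c) forbidden (ΔS, ΔL, ΔJ fail)
(d) forbidden (ΔS, ΔL, ΔJ fail)
(e) forbidden (ΔS, ΔL, ΔJ fail)
(f) forbidden (parity fails)
(g) forbidden (parity, ΔS, ΔJ fail)
Total allowed: 0 of 7.

0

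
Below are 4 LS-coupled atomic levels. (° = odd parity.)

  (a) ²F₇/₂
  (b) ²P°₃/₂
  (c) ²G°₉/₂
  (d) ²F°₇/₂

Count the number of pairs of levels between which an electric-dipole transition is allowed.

(a)–(b): forbidden (ΔL, ΔJ).
(a)–(c): allowed.
(a)–(d): allowed.
(b)–(c): forbidden (parity, ΔL, ΔJ).
(b)–(d): forbidden (parity, ΔL, ΔJ).
(c)–(d): forbidden (parity).
Allowed pairs: 2 of 6.

2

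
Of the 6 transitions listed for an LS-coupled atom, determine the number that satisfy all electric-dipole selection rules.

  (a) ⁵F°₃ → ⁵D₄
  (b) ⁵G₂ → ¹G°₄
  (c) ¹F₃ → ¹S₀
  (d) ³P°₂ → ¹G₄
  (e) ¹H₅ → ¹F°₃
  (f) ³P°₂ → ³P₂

2

(a) allowed
(b) forbidden (ΔS, ΔJ fail)
(c) forbidden (parity, ΔL, ΔJ fail)
(d) forbidden (ΔS, ΔL, ΔJ fail)
(e) forbidden (ΔL, ΔJ fail)
(f) allowed
Total allowed: 2 of 6.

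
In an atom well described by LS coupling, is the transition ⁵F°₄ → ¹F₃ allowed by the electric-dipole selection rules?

ΔL = 0, ±1 (not L=0↔0): L: 3 → 3, ΔL = +0 — ok.
ΔJ = 0, ±1 (not J=0↔0): J: 4 → 3, ΔJ = -1 — ok.
ΔS = 0: S: 2 → 0 — fails.
Parity must change: odd → even — ok.
Rule(s) violated: ΔS.

forbidden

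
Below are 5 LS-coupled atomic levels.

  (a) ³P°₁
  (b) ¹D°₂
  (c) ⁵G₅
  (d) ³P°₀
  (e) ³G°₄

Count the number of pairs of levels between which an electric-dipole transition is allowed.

(a)–(b): forbidden (parity, ΔS).
(a)–(c): forbidden (ΔS, ΔL, ΔJ).
(a)–(d): forbidden (parity).
(a)–(e): forbidden (parity, ΔL, ΔJ).
(b)–(c): forbidden (ΔS, ΔL, ΔJ).
(b)–(d): forbidden (parity, ΔS, ΔJ).
(b)–(e): forbidden (parity, ΔS, ΔL, ΔJ).
(c)–(d): forbidden (ΔS, ΔL, ΔJ).
(c)–(e): forbidden (ΔS).
(d)–(e): forbidden (parity, ΔL, ΔJ).
Allowed pairs: 0 of 10.

0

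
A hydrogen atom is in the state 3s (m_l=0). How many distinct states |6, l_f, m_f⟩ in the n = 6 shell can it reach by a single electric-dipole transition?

3

E1 requires Δl = ±1, so l_f ∈ {-1, 1}; with 0 ≤ l_f ≤ n_f−1 = 5, the allowed l_f values are {1}.
For l_f = 1: m_f ∈ {m_i−1, m_i, m_i+1} ∩ [−1, 1] = {-1, 0, 1} → 3 states.
Total: 3.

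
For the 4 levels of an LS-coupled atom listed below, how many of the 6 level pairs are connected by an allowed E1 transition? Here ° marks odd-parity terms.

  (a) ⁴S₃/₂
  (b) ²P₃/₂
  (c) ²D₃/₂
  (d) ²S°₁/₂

1

(a)–(b): forbidden (parity, ΔS).
(a)–(c): forbidden (parity, ΔS, ΔL).
(a)–(d): forbidden (ΔS, ΔL).
(b)–(c): forbidden (parity).
(b)–(d): allowed.
(c)–(d): forbidden (ΔL).
Allowed pairs: 1 of 6.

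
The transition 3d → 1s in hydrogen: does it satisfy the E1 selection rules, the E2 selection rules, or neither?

Δl = 0 − 2 = -2; l_i + l_f = 2.
E1 (Δl = ±1): not satisfied.
E2 (Δl = 0,±2, l_i+l_f ≥ 2): satisfied.

E2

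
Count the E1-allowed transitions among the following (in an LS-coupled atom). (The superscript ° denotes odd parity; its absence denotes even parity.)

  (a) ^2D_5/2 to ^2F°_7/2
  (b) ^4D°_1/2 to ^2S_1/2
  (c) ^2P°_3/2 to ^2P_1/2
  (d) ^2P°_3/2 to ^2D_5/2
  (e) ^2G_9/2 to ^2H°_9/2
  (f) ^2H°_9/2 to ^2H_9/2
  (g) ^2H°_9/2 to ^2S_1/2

(a) allowed
(b) forbidden (ΔS, ΔL fail)
(c) allowed
(d) allowed
(e) allowed
(f) allowed
(g) forbidden (ΔL, ΔJ fail)
Total allowed: 5 of 7.

5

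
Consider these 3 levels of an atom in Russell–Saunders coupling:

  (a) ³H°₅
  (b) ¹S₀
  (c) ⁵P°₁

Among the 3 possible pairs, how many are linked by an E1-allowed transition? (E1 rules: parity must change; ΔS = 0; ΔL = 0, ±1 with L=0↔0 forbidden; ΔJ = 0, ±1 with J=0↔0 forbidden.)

(a)–(b): forbidden (ΔS, ΔL, ΔJ).
(a)–(c): forbidden (parity, ΔS, ΔL, ΔJ).
(b)–(c): forbidden (ΔS).
Allowed pairs: 0 of 3.

0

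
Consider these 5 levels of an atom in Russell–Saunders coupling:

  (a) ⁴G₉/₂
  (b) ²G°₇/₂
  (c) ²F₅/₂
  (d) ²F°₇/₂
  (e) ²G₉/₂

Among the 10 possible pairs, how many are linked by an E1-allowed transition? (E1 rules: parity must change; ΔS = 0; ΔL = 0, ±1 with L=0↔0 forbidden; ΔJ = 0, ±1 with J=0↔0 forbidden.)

4

(a)–(b): forbidden (ΔS).
(a)–(c): forbidden (parity, ΔS, ΔJ).
(a)–(d): forbidden (ΔS).
(a)–(e): forbidden (parity, ΔS).
(b)–(c): allowed.
(b)–(d): forbidden (parity).
(b)–(e): allowed.
(c)–(d): allowed.
(c)–(e): forbidden (parity, ΔJ).
(d)–(e): allowed.
Allowed pairs: 4 of 10.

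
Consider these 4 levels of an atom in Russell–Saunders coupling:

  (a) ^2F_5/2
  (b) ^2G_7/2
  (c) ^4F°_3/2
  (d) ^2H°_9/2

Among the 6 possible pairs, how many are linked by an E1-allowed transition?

1

(a)–(b): forbidden (parity).
(a)–(c): forbidden (ΔS).
(a)–(d): forbidden (ΔL, ΔJ).
(b)–(c): forbidden (ΔS, ΔJ).
(b)–(d): allowed.
(c)–(d): forbidden (parity, ΔS, ΔL, ΔJ).
Allowed pairs: 1 of 6.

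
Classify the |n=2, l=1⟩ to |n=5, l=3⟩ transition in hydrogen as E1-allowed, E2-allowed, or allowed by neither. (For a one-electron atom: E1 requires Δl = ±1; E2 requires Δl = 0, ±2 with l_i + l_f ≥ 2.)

E2

Δl = 3 − 1 = +2; l_i + l_f = 4.
E1 (Δl = ±1): not satisfied.
E2 (Δl = 0,±2, l_i+l_f ≥ 2): satisfied.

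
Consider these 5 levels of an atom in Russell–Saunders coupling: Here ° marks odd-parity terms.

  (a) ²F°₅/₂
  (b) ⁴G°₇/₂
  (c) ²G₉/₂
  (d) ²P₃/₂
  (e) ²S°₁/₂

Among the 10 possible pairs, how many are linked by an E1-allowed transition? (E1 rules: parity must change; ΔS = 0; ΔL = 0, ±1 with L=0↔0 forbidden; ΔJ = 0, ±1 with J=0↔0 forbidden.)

1

(a)–(b): forbidden (parity, ΔS).
(a)–(c): forbidden (ΔJ).
(a)–(d): forbidden (ΔL).
(a)–(e): forbidden (parity, ΔL, ΔJ).
(b)–(c): forbidden (ΔS).
(b)–(d): forbidden (ΔS, ΔL, ΔJ).
(b)–(e): forbidden (parity, ΔS, ΔL, ΔJ).
(c)–(d): forbidden (parity, ΔL, ΔJ).
(c)–(e): forbidden (ΔL, ΔJ).
(d)–(e): allowed.
Allowed pairs: 1 of 10.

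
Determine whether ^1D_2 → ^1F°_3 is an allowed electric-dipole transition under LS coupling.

Parity must change: even → odd — ok.
ΔS = 0: S: 0 → 0 — ok.
ΔL = 0, ±1 (not L=0↔0): L: 2 → 3, ΔL = +1 — ok.
ΔJ = 0, ±1 (not J=0↔0): J: 2 → 3, ΔJ = +1 — ok.
All four E1 rules are satisfied.

allowed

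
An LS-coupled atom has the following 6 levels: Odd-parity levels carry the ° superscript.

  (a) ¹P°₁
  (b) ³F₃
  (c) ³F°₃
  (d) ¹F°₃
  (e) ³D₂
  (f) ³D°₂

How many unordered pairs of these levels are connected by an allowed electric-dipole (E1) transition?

(a)–(b): forbidden (ΔS, ΔL, ΔJ).
(a)–(c): forbidden (parity, ΔS, ΔL, ΔJ).
(a)–(d): forbidden (parity, ΔL, ΔJ).
(a)–(e): forbidden (ΔS).
(a)–(f): forbidden (parity, ΔS).
(b)–(c): allowed.
(b)–(d): forbidden (ΔS).
(b)–(e): forbidden (parity).
(b)–(f): allowed.
(c)–(d): forbidden (parity, ΔS).
(c)–(e): allowed.
(c)–(f): forbidden (parity).
(d)–(e): forbidden (ΔS).
(d)–(f): forbidden (parity, ΔS).
(e)–(f): allowed.
Allowed pairs: 4 of 15.

4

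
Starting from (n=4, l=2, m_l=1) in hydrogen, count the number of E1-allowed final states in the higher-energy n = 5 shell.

E1 requires Δl = ±1, so l_f ∈ {1, 3}; with 0 ≤ l_f ≤ n_f−1 = 4, the allowed l_f values are {1, 3}.
For l_f = 1: m_f ∈ {m_i−1, m_i, m_i+1} ∩ [−1, 1] = {0, 1} → 2 states.
For l_f = 3: m_f ∈ {m_i−1, m_i, m_i+1} ∩ [−3, 3] = {0, 1, 2} → 3 states.
Total: 5.

5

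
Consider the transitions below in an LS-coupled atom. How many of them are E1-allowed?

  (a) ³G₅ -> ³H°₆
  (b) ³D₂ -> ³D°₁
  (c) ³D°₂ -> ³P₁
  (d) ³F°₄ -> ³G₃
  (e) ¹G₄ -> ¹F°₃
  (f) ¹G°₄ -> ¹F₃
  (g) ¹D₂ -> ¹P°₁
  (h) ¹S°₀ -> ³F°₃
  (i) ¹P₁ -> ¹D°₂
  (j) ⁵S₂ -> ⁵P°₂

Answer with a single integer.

9

(a) allowed
(b) allowed
(c) allowed
(d) allowed
(e) allowed
(f) allowed
(g) allowed
(h) forbidden (parity, ΔS, ΔL, ΔJ fail)
(i) allowed
(j) allowed
Total allowed: 9 of 10.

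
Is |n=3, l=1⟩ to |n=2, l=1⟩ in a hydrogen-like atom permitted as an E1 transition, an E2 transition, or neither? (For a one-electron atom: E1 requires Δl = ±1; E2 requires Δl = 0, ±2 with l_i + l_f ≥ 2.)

Δl = 1 − 1 = +0; l_i + l_f = 2.
E1 (Δl = ±1): not satisfied.
E2 (Δl = 0,±2, l_i+l_f ≥ 2): satisfied.

E2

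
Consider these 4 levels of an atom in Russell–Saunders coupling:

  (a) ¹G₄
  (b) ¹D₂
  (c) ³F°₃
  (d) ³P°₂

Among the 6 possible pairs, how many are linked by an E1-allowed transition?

(a)–(b): forbidden (parity, ΔL, ΔJ).
(a)–(c): forbidden (ΔS).
(a)–(d): forbidden (ΔS, ΔL, ΔJ).
(b)–(c): forbidden (ΔS).
(b)–(d): forbidden (ΔS).
(c)–(d): forbidden (parity, ΔL).
Allowed pairs: 0 of 6.

0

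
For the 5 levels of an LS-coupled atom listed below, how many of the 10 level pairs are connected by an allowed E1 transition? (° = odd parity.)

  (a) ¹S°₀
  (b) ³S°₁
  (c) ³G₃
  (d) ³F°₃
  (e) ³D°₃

(a)–(b): forbidden (parity, ΔS, ΔL).
(a)–(c): forbidden (ΔS, ΔL, ΔJ).
(a)–(d): forbidden (parity, ΔS, ΔL, ΔJ).
(a)–(e): forbidden (parity, ΔS, ΔL, ΔJ).
(b)–(c): forbidden (ΔL, ΔJ).
(b)–(d): forbidden (parity, ΔL, ΔJ).
(b)–(e): forbidden (parity, ΔL, ΔJ).
(c)–(d): allowed.
(c)–(e): forbidden (ΔL).
(d)–(e): forbidden (parity).
Allowed pairs: 1 of 10.

1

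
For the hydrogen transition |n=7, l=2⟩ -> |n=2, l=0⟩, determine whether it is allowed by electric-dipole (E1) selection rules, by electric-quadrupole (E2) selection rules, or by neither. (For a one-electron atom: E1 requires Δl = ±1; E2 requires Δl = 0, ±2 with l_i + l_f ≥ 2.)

E2

Δl = 0 − 2 = -2; l_i + l_f = 2.
E1 (Δl = ±1): not satisfied.
E2 (Δl = 0,±2, l_i+l_f ≥ 2): satisfied.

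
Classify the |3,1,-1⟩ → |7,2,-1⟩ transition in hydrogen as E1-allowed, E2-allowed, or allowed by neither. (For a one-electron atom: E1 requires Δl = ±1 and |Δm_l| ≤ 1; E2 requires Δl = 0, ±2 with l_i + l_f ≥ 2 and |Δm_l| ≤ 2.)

E1

Δl = 2 − 1 = +1; l_i + l_f = 3.
Δm_l = +0.
E1 (Δl = ±1, |Δm_l| ≤ 1): satisfied.
E2 (Δl = 0,±2, l_i+l_f ≥ 2, |Δm_l| ≤ 2): not satisfied.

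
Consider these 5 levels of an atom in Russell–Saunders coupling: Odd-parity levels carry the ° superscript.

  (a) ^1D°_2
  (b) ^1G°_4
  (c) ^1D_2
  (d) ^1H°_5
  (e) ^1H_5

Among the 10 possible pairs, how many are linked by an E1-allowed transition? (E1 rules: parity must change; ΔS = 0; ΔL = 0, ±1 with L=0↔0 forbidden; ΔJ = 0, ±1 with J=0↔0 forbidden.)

(a)–(b): forbidden (parity, ΔL, ΔJ).
(a)–(c): allowed.
(a)–(d): forbidden (parity, ΔL, ΔJ).
(a)–(e): forbidden (ΔL, ΔJ).
(b)–(c): forbidden (ΔL, ΔJ).
(b)–(d): forbidden (parity).
(b)–(e): allowed.
(c)–(d): forbidden (ΔL, ΔJ).
(c)–(e): forbidden (parity, ΔL, ΔJ).
(d)–(e): allowed.
Allowed pairs: 3 of 10.

3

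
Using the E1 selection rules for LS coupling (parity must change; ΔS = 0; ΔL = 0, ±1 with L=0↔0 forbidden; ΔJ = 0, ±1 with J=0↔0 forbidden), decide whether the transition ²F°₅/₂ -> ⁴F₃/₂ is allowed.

Reading off the term symbols: S 1/2→3/2, L 3→3, J 5/2→3/2, parity odd→even.
Parity must change: odd → even — ok.
ΔS = 0: S: 1/2 → 3/2 — fails.
ΔL = 0, ±1 (not L=0↔0): L: 3 → 3, ΔL = +0 — ok.
ΔJ = 0, ±1 (not J=0↔0): J: 5/2 → 3/2, ΔJ = -1 — ok.
Rule(s) violated: ΔS.

forbidden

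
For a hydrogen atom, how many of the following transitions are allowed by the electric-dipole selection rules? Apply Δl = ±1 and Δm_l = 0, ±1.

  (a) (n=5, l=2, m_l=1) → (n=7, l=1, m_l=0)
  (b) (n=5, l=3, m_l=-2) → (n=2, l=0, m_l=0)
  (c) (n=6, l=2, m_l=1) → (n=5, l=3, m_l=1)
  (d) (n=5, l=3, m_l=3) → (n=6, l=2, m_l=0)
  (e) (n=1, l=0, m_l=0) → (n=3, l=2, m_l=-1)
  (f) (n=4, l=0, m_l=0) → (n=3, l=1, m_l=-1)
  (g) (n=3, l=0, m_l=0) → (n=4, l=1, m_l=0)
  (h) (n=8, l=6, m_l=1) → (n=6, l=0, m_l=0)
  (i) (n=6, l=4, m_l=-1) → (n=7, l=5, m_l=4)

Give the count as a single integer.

(a) allowed
(b) forbidden — Δl = -3 (E1 requires Δl = ±1); Δm_l = +2 (E1 requires Δm_l = 0, ±1)
(c) allowed
(d) forbidden — Δm_l = -3 (E1 requires Δm_l = 0, ±1)
(e) forbidden — Δl = +2 (E1 requires Δl = ±1)
(f) allowed
(g) allowed
(h) forbidden — Δl = -6 (E1 requires Δl = ±1)
(i) forbidden — Δm_l = +5 (E1 requires Δm_l = 0, ±1)
Total allowed: 4 of 9.

4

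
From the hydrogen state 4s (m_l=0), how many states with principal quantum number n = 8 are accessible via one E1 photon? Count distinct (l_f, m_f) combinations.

E1 requires Δl = ±1, so l_f ∈ {-1, 1}; with 0 ≤ l_f ≤ n_f−1 = 7, the allowed l_f values are {1}.
For l_f = 1: m_f ∈ {m_i−1, m_i, m_i+1} ∩ [−1, 1] = {-1, 0, 1} → 3 states.
Total: 3.

3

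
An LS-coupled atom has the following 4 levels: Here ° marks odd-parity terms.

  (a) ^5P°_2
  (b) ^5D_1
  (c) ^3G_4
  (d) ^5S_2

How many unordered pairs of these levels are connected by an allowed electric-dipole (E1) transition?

(a)–(b): allowed.
(a)–(c): forbidden (ΔS, ΔL, ΔJ).
(a)–(d): allowed.
(b)–(c): forbidden (parity, ΔS, ΔL, ΔJ).
(b)–(d): forbidden (parity, ΔL).
(c)–(d): forbidden (parity, ΔS, ΔL, ΔJ).
Allowed pairs: 2 of 6.

2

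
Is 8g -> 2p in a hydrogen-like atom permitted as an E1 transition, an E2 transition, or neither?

Δl = 1 − 4 = -3; l_i + l_f = 5.
E1 (Δl = ±1): not satisfied.
E2 (Δl = 0,±2, l_i+l_f ≥ 2): not satisfied.

neither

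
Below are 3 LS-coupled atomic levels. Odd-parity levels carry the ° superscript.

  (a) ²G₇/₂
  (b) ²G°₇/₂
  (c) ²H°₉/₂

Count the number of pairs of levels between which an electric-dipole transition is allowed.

(a)–(b): allowed.
(a)–(c): allowed.
(b)–(c): forbidden (parity).
Allowed pairs: 2 of 3.

2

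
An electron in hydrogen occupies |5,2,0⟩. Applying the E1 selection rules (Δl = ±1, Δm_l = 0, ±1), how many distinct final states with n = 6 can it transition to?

6

E1 requires Δl = ±1, so l_f ∈ {1, 3}; with 0 ≤ l_f ≤ n_f−1 = 5, the allowed l_f values are {1, 3}.
For l_f = 1: m_f ∈ {m_i−1, m_i, m_i+1} ∩ [−1, 1] = {-1, 0, 1} → 3 states.
For l_f = 3: m_f ∈ {m_i−1, m_i, m_i+1} ∩ [−3, 3] = {-1, 0, 1} → 3 states.
Total: 6.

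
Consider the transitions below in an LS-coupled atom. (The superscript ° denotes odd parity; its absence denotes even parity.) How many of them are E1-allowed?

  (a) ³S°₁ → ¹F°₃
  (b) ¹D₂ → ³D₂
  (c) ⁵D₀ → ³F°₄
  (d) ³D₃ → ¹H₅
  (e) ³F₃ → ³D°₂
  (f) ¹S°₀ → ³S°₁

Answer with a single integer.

(a) forbidden (parity, ΔS, ΔL, ΔJ fail)
(b) forbidden (parity, ΔS fail)
(c) forbidden (ΔS, ΔJ fail)
(d) forbidden (parity, ΔS, ΔL, ΔJ fail)
(e) allowed
(f) forbidden (parity, ΔS, ΔL fail)
Total allowed: 1 of 6.

1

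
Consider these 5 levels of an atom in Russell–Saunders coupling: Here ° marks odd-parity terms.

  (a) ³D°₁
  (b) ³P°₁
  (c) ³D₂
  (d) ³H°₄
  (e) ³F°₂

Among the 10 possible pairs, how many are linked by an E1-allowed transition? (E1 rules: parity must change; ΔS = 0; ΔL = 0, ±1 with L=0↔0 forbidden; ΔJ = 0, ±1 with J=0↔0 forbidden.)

3

(a)–(b): forbidden (parity).
(a)–(c): allowed.
(a)–(d): forbidden (parity, ΔL, ΔJ).
(a)–(e): forbidden (parity).
(b)–(c): allowed.
(b)–(d): forbidden (parity, ΔL, ΔJ).
(b)–(e): forbidden (parity, ΔL).
(c)–(d): forbidden (ΔL, ΔJ).
(c)–(e): allowed.
(d)–(e): forbidden (parity, ΔL, ΔJ).
Allowed pairs: 3 of 10.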